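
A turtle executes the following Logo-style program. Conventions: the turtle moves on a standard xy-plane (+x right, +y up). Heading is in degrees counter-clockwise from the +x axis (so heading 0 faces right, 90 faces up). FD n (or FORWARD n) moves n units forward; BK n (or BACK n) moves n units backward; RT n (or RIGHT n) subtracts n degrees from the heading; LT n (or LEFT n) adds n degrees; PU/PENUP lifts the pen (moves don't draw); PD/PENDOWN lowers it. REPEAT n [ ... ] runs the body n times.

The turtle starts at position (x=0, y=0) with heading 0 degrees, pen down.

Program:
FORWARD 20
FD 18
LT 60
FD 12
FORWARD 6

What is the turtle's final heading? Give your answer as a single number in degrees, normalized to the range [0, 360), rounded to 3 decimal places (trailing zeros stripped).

Executing turtle program step by step:
Start: pos=(0,0), heading=0, pen down
FD 20: (0,0) -> (20,0) [heading=0, draw]
FD 18: (20,0) -> (38,0) [heading=0, draw]
LT 60: heading 0 -> 60
FD 12: (38,0) -> (44,10.392) [heading=60, draw]
FD 6: (44,10.392) -> (47,15.588) [heading=60, draw]
Final: pos=(47,15.588), heading=60, 4 segment(s) drawn

Answer: 60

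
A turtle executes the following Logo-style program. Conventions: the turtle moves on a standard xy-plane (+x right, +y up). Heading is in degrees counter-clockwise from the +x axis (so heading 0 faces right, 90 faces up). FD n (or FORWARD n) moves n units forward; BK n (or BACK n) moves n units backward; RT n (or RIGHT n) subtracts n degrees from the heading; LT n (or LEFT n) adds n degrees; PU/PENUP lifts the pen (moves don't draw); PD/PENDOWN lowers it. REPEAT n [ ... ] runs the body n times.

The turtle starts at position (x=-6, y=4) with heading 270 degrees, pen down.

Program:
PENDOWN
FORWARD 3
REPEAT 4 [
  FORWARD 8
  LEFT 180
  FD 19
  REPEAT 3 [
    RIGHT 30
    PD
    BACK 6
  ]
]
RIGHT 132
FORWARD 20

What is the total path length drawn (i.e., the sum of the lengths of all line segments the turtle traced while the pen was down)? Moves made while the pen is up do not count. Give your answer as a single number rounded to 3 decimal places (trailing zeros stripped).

Answer: 203

Derivation:
Executing turtle program step by step:
Start: pos=(-6,4), heading=270, pen down
PD: pen down
FD 3: (-6,4) -> (-6,1) [heading=270, draw]
REPEAT 4 [
  -- iteration 1/4 --
  FD 8: (-6,1) -> (-6,-7) [heading=270, draw]
  LT 180: heading 270 -> 90
  FD 19: (-6,-7) -> (-6,12) [heading=90, draw]
  REPEAT 3 [
    -- iteration 1/3 --
    RT 30: heading 90 -> 60
    PD: pen down
    BK 6: (-6,12) -> (-9,6.804) [heading=60, draw]
    -- iteration 2/3 --
    RT 30: heading 60 -> 30
    PD: pen down
    BK 6: (-9,6.804) -> (-14.196,3.804) [heading=30, draw]
    -- iteration 3/3 --
    RT 30: heading 30 -> 0
    PD: pen down
    BK 6: (-14.196,3.804) -> (-20.196,3.804) [heading=0, draw]
  ]
  -- iteration 2/4 --
  FD 8: (-20.196,3.804) -> (-12.196,3.804) [heading=0, draw]
  LT 180: heading 0 -> 180
  FD 19: (-12.196,3.804) -> (-31.196,3.804) [heading=180, draw]
  REPEAT 3 [
    -- iteration 1/3 --
    RT 30: heading 180 -> 150
    PD: pen down
    BK 6: (-31.196,3.804) -> (-26,0.804) [heading=150, draw]
    -- iteration 2/3 --
    RT 30: heading 150 -> 120
    PD: pen down
    BK 6: (-26,0.804) -> (-23,-4.392) [heading=120, draw]
    -- iteration 3/3 --
    RT 30: heading 120 -> 90
    PD: pen down
    BK 6: (-23,-4.392) -> (-23,-10.392) [heading=90, draw]
  ]
  -- iteration 3/4 --
  FD 8: (-23,-10.392) -> (-23,-2.392) [heading=90, draw]
  LT 180: heading 90 -> 270
  FD 19: (-23,-2.392) -> (-23,-21.392) [heading=270, draw]
  REPEAT 3 [
    -- iteration 1/3 --
    RT 30: heading 270 -> 240
    PD: pen down
    BK 6: (-23,-21.392) -> (-20,-16.196) [heading=240, draw]
    -- iteration 2/3 --
    RT 30: heading 240 -> 210
    PD: pen down
    BK 6: (-20,-16.196) -> (-14.804,-13.196) [heading=210, draw]
    -- iteration 3/3 --
    RT 30: heading 210 -> 180
    PD: pen down
    BK 6: (-14.804,-13.196) -> (-8.804,-13.196) [heading=180, draw]
  ]
  -- iteration 4/4 --
  FD 8: (-8.804,-13.196) -> (-16.804,-13.196) [heading=180, draw]
  LT 180: heading 180 -> 0
  FD 19: (-16.804,-13.196) -> (2.196,-13.196) [heading=0, draw]
  REPEAT 3 [
    -- iteration 1/3 --
    RT 30: heading 0 -> 330
    PD: pen down
    BK 6: (2.196,-13.196) -> (-3,-10.196) [heading=330, draw]
    -- iteration 2/3 --
    RT 30: heading 330 -> 300
    PD: pen down
    BK 6: (-3,-10.196) -> (-6,-5) [heading=300, draw]
    -- iteration 3/3 --
    RT 30: heading 300 -> 270
    PD: pen down
    BK 6: (-6,-5) -> (-6,1) [heading=270, draw]
  ]
]
RT 132: heading 270 -> 138
FD 20: (-6,1) -> (-20.863,14.383) [heading=138, draw]
Final: pos=(-20.863,14.383), heading=138, 22 segment(s) drawn

Segment lengths:
  seg 1: (-6,4) -> (-6,1), length = 3
  seg 2: (-6,1) -> (-6,-7), length = 8
  seg 3: (-6,-7) -> (-6,12), length = 19
  seg 4: (-6,12) -> (-9,6.804), length = 6
  seg 5: (-9,6.804) -> (-14.196,3.804), length = 6
  seg 6: (-14.196,3.804) -> (-20.196,3.804), length = 6
  seg 7: (-20.196,3.804) -> (-12.196,3.804), length = 8
  seg 8: (-12.196,3.804) -> (-31.196,3.804), length = 19
  seg 9: (-31.196,3.804) -> (-26,0.804), length = 6
  seg 10: (-26,0.804) -> (-23,-4.392), length = 6
  seg 11: (-23,-4.392) -> (-23,-10.392), length = 6
  seg 12: (-23,-10.392) -> (-23,-2.392), length = 8
  seg 13: (-23,-2.392) -> (-23,-21.392), length = 19
  seg 14: (-23,-21.392) -> (-20,-16.196), length = 6
  seg 15: (-20,-16.196) -> (-14.804,-13.196), length = 6
  seg 16: (-14.804,-13.196) -> (-8.804,-13.196), length = 6
  seg 17: (-8.804,-13.196) -> (-16.804,-13.196), length = 8
  seg 18: (-16.804,-13.196) -> (2.196,-13.196), length = 19
  seg 19: (2.196,-13.196) -> (-3,-10.196), length = 6
  seg 20: (-3,-10.196) -> (-6,-5), length = 6
  seg 21: (-6,-5) -> (-6,1), length = 6
  seg 22: (-6,1) -> (-20.863,14.383), length = 20
Total = 203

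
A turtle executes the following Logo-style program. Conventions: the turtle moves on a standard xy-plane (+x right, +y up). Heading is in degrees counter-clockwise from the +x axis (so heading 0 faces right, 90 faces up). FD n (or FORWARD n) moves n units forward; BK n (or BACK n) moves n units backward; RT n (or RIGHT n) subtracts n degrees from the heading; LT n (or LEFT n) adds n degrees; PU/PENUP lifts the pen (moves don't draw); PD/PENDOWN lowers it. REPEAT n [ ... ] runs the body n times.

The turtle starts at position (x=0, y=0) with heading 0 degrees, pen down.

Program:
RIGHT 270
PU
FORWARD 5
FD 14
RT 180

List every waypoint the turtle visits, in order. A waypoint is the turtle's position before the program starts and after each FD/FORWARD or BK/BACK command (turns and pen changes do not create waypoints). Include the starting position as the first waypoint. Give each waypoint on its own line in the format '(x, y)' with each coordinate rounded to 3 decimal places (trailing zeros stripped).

Executing turtle program step by step:
Start: pos=(0,0), heading=0, pen down
RT 270: heading 0 -> 90
PU: pen up
FD 5: (0,0) -> (0,5) [heading=90, move]
FD 14: (0,5) -> (0,19) [heading=90, move]
RT 180: heading 90 -> 270
Final: pos=(0,19), heading=270, 0 segment(s) drawn
Waypoints (3 total):
(0, 0)
(0, 5)
(0, 19)

Answer: (0, 0)
(0, 5)
(0, 19)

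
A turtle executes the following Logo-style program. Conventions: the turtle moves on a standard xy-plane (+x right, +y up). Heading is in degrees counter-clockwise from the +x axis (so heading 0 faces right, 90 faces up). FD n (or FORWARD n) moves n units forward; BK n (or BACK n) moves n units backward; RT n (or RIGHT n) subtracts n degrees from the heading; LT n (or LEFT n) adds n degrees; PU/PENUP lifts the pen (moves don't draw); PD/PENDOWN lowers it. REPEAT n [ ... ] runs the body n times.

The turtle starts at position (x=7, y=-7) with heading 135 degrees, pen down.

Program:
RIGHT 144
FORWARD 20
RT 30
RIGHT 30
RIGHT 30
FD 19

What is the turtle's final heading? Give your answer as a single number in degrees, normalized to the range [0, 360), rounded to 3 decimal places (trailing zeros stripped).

Executing turtle program step by step:
Start: pos=(7,-7), heading=135, pen down
RT 144: heading 135 -> 351
FD 20: (7,-7) -> (26.754,-10.129) [heading=351, draw]
RT 30: heading 351 -> 321
RT 30: heading 321 -> 291
RT 30: heading 291 -> 261
FD 19: (26.754,-10.129) -> (23.782,-28.895) [heading=261, draw]
Final: pos=(23.782,-28.895), heading=261, 2 segment(s) drawn

Answer: 261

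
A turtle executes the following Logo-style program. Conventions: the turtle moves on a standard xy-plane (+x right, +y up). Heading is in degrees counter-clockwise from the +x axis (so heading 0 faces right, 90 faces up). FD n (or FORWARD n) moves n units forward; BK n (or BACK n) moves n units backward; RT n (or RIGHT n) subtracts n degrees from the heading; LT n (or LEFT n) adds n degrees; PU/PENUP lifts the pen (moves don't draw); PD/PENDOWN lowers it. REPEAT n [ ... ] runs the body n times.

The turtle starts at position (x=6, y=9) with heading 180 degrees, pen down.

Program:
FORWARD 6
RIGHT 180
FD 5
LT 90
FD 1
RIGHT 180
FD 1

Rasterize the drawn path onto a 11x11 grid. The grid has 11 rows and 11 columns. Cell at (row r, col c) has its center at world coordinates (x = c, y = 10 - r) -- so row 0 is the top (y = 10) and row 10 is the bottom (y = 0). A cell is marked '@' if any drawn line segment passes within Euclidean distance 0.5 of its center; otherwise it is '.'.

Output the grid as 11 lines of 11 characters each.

Segment 0: (6,9) -> (0,9)
Segment 1: (0,9) -> (5,9)
Segment 2: (5,9) -> (5,10)
Segment 3: (5,10) -> (5,9)

Answer: .....@.....
@@@@@@@....
...........
...........
...........
...........
...........
...........
...........
...........
...........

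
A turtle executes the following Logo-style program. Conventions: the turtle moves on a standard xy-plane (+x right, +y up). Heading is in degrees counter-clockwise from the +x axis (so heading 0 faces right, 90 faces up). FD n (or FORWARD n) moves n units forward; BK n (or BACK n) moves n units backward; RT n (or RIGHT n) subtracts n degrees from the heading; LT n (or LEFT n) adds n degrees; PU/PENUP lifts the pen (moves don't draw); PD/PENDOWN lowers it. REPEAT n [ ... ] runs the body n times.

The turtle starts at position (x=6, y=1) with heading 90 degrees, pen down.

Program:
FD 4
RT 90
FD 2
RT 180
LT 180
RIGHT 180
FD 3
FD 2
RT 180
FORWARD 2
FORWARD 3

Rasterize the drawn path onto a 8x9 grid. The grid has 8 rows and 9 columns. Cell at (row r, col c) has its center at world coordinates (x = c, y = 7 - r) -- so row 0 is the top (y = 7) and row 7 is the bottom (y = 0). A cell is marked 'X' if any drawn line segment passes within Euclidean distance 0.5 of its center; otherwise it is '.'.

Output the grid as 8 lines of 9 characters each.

Answer: .........
.........
...XXXXXX
......X..
......X..
......X..
......X..
.........

Derivation:
Segment 0: (6,1) -> (6,5)
Segment 1: (6,5) -> (8,5)
Segment 2: (8,5) -> (5,5)
Segment 3: (5,5) -> (3,5)
Segment 4: (3,5) -> (5,5)
Segment 5: (5,5) -> (8,5)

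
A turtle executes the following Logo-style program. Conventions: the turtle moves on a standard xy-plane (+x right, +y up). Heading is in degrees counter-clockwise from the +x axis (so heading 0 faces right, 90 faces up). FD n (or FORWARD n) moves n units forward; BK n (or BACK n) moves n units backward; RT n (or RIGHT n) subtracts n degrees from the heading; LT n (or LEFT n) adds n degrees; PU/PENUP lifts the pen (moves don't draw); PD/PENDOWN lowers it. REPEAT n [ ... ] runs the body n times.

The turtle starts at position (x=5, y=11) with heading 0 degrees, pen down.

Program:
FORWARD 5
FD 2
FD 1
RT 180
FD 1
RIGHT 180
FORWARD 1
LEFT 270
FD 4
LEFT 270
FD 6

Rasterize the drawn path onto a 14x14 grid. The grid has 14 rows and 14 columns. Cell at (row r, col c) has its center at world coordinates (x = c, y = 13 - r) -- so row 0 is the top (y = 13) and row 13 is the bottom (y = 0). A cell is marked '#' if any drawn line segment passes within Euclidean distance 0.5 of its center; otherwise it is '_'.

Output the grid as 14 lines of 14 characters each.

Answer: ______________
______________
_____#########
_____________#
_____________#
_____________#
_______#######
______________
______________
______________
______________
______________
______________
______________

Derivation:
Segment 0: (5,11) -> (10,11)
Segment 1: (10,11) -> (12,11)
Segment 2: (12,11) -> (13,11)
Segment 3: (13,11) -> (12,11)
Segment 4: (12,11) -> (13,11)
Segment 5: (13,11) -> (13,7)
Segment 6: (13,7) -> (7,7)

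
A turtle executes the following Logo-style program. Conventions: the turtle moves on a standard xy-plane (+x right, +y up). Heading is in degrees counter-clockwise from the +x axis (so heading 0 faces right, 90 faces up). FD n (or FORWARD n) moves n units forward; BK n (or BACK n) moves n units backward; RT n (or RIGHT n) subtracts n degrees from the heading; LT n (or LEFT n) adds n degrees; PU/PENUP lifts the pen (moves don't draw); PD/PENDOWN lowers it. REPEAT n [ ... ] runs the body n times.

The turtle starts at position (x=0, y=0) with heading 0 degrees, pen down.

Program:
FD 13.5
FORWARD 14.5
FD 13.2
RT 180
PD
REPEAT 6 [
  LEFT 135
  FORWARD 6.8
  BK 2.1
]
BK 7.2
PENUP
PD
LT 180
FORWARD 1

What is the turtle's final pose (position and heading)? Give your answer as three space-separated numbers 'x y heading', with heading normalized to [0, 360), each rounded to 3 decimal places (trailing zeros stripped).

Answer: 42.577 4.877 90

Derivation:
Executing turtle program step by step:
Start: pos=(0,0), heading=0, pen down
FD 13.5: (0,0) -> (13.5,0) [heading=0, draw]
FD 14.5: (13.5,0) -> (28,0) [heading=0, draw]
FD 13.2: (28,0) -> (41.2,0) [heading=0, draw]
RT 180: heading 0 -> 180
PD: pen down
REPEAT 6 [
  -- iteration 1/6 --
  LT 135: heading 180 -> 315
  FD 6.8: (41.2,0) -> (46.008,-4.808) [heading=315, draw]
  BK 2.1: (46.008,-4.808) -> (44.523,-3.323) [heading=315, draw]
  -- iteration 2/6 --
  LT 135: heading 315 -> 90
  FD 6.8: (44.523,-3.323) -> (44.523,3.477) [heading=90, draw]
  BK 2.1: (44.523,3.477) -> (44.523,1.377) [heading=90, draw]
  -- iteration 3/6 --
  LT 135: heading 90 -> 225
  FD 6.8: (44.523,1.377) -> (39.715,-3.432) [heading=225, draw]
  BK 2.1: (39.715,-3.432) -> (41.2,-1.947) [heading=225, draw]
  -- iteration 4/6 --
  LT 135: heading 225 -> 0
  FD 6.8: (41.2,-1.947) -> (48,-1.947) [heading=0, draw]
  BK 2.1: (48,-1.947) -> (45.9,-1.947) [heading=0, draw]
  -- iteration 5/6 --
  LT 135: heading 0 -> 135
  FD 6.8: (45.9,-1.947) -> (41.092,2.862) [heading=135, draw]
  BK 2.1: (41.092,2.862) -> (42.577,1.377) [heading=135, draw]
  -- iteration 6/6 --
  LT 135: heading 135 -> 270
  FD 6.8: (42.577,1.377) -> (42.577,-5.423) [heading=270, draw]
  BK 2.1: (42.577,-5.423) -> (42.577,-3.323) [heading=270, draw]
]
BK 7.2: (42.577,-3.323) -> (42.577,3.877) [heading=270, draw]
PU: pen up
PD: pen down
LT 180: heading 270 -> 90
FD 1: (42.577,3.877) -> (42.577,4.877) [heading=90, draw]
Final: pos=(42.577,4.877), heading=90, 17 segment(s) drawn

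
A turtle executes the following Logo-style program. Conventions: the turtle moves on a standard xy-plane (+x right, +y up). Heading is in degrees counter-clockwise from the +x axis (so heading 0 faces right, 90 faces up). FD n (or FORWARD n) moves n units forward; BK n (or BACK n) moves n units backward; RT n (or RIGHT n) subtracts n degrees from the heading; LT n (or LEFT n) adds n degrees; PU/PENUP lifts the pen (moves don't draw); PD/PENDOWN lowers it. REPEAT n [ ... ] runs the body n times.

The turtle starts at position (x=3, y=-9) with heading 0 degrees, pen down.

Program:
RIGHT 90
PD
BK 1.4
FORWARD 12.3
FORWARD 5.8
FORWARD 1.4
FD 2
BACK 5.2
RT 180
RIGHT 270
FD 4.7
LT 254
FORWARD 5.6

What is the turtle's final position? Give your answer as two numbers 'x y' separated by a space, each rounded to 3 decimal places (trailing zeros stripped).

Answer: -0.156 -18.517

Derivation:
Executing turtle program step by step:
Start: pos=(3,-9), heading=0, pen down
RT 90: heading 0 -> 270
PD: pen down
BK 1.4: (3,-9) -> (3,-7.6) [heading=270, draw]
FD 12.3: (3,-7.6) -> (3,-19.9) [heading=270, draw]
FD 5.8: (3,-19.9) -> (3,-25.7) [heading=270, draw]
FD 1.4: (3,-25.7) -> (3,-27.1) [heading=270, draw]
FD 2: (3,-27.1) -> (3,-29.1) [heading=270, draw]
BK 5.2: (3,-29.1) -> (3,-23.9) [heading=270, draw]
RT 180: heading 270 -> 90
RT 270: heading 90 -> 180
FD 4.7: (3,-23.9) -> (-1.7,-23.9) [heading=180, draw]
LT 254: heading 180 -> 74
FD 5.6: (-1.7,-23.9) -> (-0.156,-18.517) [heading=74, draw]
Final: pos=(-0.156,-18.517), heading=74, 8 segment(s) drawn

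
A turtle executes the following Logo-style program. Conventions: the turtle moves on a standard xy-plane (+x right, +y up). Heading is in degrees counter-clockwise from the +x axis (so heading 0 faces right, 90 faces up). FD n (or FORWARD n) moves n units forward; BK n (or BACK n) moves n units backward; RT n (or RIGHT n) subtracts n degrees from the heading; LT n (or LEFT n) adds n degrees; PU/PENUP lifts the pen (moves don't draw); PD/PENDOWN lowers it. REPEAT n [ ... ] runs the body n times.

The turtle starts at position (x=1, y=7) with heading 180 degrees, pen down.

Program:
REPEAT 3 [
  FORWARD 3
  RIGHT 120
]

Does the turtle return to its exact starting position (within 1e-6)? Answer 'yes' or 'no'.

Executing turtle program step by step:
Start: pos=(1,7), heading=180, pen down
REPEAT 3 [
  -- iteration 1/3 --
  FD 3: (1,7) -> (-2,7) [heading=180, draw]
  RT 120: heading 180 -> 60
  -- iteration 2/3 --
  FD 3: (-2,7) -> (-0.5,9.598) [heading=60, draw]
  RT 120: heading 60 -> 300
  -- iteration 3/3 --
  FD 3: (-0.5,9.598) -> (1,7) [heading=300, draw]
  RT 120: heading 300 -> 180
]
Final: pos=(1,7), heading=180, 3 segment(s) drawn

Start position: (1, 7)
Final position: (1, 7)
Distance = 0; < 1e-6 -> CLOSED

Answer: yes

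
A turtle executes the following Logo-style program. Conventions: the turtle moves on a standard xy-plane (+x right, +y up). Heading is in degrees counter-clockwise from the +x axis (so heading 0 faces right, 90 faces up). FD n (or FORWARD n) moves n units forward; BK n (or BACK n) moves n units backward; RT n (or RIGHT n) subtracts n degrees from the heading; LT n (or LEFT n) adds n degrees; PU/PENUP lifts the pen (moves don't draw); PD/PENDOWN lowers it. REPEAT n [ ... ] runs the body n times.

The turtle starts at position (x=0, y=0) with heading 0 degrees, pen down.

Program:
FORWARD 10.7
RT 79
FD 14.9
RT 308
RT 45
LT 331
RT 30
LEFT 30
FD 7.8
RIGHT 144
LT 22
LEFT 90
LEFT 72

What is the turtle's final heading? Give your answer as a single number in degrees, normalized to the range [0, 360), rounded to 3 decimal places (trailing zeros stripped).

Executing turtle program step by step:
Start: pos=(0,0), heading=0, pen down
FD 10.7: (0,0) -> (10.7,0) [heading=0, draw]
RT 79: heading 0 -> 281
FD 14.9: (10.7,0) -> (13.543,-14.626) [heading=281, draw]
RT 308: heading 281 -> 333
RT 45: heading 333 -> 288
LT 331: heading 288 -> 259
RT 30: heading 259 -> 229
LT 30: heading 229 -> 259
FD 7.8: (13.543,-14.626) -> (12.055,-22.283) [heading=259, draw]
RT 144: heading 259 -> 115
LT 22: heading 115 -> 137
LT 90: heading 137 -> 227
LT 72: heading 227 -> 299
Final: pos=(12.055,-22.283), heading=299, 3 segment(s) drawn

Answer: 299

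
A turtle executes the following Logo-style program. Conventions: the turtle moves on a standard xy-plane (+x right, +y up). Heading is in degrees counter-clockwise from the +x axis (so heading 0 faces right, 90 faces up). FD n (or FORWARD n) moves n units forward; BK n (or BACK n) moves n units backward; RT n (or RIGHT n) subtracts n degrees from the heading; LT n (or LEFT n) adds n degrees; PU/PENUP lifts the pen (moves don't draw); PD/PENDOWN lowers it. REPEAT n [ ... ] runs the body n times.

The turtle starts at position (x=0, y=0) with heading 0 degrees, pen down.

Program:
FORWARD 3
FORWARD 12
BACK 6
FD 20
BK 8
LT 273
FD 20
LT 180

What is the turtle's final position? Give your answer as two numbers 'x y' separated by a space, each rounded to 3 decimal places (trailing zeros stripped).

Answer: 22.047 -19.973

Derivation:
Executing turtle program step by step:
Start: pos=(0,0), heading=0, pen down
FD 3: (0,0) -> (3,0) [heading=0, draw]
FD 12: (3,0) -> (15,0) [heading=0, draw]
BK 6: (15,0) -> (9,0) [heading=0, draw]
FD 20: (9,0) -> (29,0) [heading=0, draw]
BK 8: (29,0) -> (21,0) [heading=0, draw]
LT 273: heading 0 -> 273
FD 20: (21,0) -> (22.047,-19.973) [heading=273, draw]
LT 180: heading 273 -> 93
Final: pos=(22.047,-19.973), heading=93, 6 segment(s) drawn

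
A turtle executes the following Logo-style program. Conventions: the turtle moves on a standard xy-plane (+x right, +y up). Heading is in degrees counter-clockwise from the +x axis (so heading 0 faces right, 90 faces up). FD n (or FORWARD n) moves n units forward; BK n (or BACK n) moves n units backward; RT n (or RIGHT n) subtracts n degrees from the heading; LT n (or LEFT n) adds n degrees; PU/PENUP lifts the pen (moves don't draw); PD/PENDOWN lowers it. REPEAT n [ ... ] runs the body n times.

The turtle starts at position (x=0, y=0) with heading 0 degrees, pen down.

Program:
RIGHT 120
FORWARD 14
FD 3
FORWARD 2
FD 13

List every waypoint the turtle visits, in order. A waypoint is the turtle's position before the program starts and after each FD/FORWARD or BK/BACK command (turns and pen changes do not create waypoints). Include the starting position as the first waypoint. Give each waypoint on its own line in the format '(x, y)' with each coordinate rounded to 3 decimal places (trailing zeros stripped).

Answer: (0, 0)
(-7, -12.124)
(-8.5, -14.722)
(-9.5, -16.454)
(-16, -27.713)

Derivation:
Executing turtle program step by step:
Start: pos=(0,0), heading=0, pen down
RT 120: heading 0 -> 240
FD 14: (0,0) -> (-7,-12.124) [heading=240, draw]
FD 3: (-7,-12.124) -> (-8.5,-14.722) [heading=240, draw]
FD 2: (-8.5,-14.722) -> (-9.5,-16.454) [heading=240, draw]
FD 13: (-9.5,-16.454) -> (-16,-27.713) [heading=240, draw]
Final: pos=(-16,-27.713), heading=240, 4 segment(s) drawn
Waypoints (5 total):
(0, 0)
(-7, -12.124)
(-8.5, -14.722)
(-9.5, -16.454)
(-16, -27.713)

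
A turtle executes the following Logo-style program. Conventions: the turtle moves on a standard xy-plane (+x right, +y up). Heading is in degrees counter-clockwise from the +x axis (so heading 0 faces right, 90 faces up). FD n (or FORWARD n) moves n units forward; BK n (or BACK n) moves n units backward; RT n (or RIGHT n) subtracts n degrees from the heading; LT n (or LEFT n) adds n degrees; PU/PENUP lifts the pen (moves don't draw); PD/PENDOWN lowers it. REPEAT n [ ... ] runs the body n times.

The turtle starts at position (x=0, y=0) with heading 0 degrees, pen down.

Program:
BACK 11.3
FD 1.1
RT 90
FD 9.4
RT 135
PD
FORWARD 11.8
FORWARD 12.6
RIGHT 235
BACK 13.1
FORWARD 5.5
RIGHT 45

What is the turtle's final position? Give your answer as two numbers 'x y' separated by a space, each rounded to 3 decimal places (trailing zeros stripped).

Executing turtle program step by step:
Start: pos=(0,0), heading=0, pen down
BK 11.3: (0,0) -> (-11.3,0) [heading=0, draw]
FD 1.1: (-11.3,0) -> (-10.2,0) [heading=0, draw]
RT 90: heading 0 -> 270
FD 9.4: (-10.2,0) -> (-10.2,-9.4) [heading=270, draw]
RT 135: heading 270 -> 135
PD: pen down
FD 11.8: (-10.2,-9.4) -> (-18.544,-1.056) [heading=135, draw]
FD 12.6: (-18.544,-1.056) -> (-27.453,7.853) [heading=135, draw]
RT 235: heading 135 -> 260
BK 13.1: (-27.453,7.853) -> (-25.179,20.754) [heading=260, draw]
FD 5.5: (-25.179,20.754) -> (-26.134,15.338) [heading=260, draw]
RT 45: heading 260 -> 215
Final: pos=(-26.134,15.338), heading=215, 7 segment(s) drawn

Answer: -26.134 15.338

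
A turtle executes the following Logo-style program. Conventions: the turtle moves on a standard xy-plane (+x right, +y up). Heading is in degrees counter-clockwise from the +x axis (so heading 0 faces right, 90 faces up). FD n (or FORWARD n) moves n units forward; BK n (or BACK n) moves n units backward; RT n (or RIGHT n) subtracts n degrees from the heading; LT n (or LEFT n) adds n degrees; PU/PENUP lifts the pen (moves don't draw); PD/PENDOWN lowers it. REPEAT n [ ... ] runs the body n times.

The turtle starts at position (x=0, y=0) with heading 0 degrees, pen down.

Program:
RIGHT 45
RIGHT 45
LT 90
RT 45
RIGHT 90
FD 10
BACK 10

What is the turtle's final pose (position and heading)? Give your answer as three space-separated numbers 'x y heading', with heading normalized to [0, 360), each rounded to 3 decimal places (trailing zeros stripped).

Answer: 0 0 225

Derivation:
Executing turtle program step by step:
Start: pos=(0,0), heading=0, pen down
RT 45: heading 0 -> 315
RT 45: heading 315 -> 270
LT 90: heading 270 -> 0
RT 45: heading 0 -> 315
RT 90: heading 315 -> 225
FD 10: (0,0) -> (-7.071,-7.071) [heading=225, draw]
BK 10: (-7.071,-7.071) -> (0,0) [heading=225, draw]
Final: pos=(0,0), heading=225, 2 segment(s) drawn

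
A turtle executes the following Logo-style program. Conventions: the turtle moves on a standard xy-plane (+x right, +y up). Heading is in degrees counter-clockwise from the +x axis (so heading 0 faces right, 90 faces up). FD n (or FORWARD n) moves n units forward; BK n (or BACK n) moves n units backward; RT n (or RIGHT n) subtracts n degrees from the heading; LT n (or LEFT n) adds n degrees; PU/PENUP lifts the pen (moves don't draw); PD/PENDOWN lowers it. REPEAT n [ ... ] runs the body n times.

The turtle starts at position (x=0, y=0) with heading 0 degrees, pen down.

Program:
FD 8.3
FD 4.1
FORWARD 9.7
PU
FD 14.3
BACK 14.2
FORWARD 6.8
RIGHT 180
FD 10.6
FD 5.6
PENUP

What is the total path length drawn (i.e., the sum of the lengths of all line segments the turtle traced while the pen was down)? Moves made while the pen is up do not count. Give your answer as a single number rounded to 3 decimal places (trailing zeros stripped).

Executing turtle program step by step:
Start: pos=(0,0), heading=0, pen down
FD 8.3: (0,0) -> (8.3,0) [heading=0, draw]
FD 4.1: (8.3,0) -> (12.4,0) [heading=0, draw]
FD 9.7: (12.4,0) -> (22.1,0) [heading=0, draw]
PU: pen up
FD 14.3: (22.1,0) -> (36.4,0) [heading=0, move]
BK 14.2: (36.4,0) -> (22.2,0) [heading=0, move]
FD 6.8: (22.2,0) -> (29,0) [heading=0, move]
RT 180: heading 0 -> 180
FD 10.6: (29,0) -> (18.4,0) [heading=180, move]
FD 5.6: (18.4,0) -> (12.8,0) [heading=180, move]
PU: pen up
Final: pos=(12.8,0), heading=180, 3 segment(s) drawn

Segment lengths:
  seg 1: (0,0) -> (8.3,0), length = 8.3
  seg 2: (8.3,0) -> (12.4,0), length = 4.1
  seg 3: (12.4,0) -> (22.1,0), length = 9.7
Total = 22.1

Answer: 22.1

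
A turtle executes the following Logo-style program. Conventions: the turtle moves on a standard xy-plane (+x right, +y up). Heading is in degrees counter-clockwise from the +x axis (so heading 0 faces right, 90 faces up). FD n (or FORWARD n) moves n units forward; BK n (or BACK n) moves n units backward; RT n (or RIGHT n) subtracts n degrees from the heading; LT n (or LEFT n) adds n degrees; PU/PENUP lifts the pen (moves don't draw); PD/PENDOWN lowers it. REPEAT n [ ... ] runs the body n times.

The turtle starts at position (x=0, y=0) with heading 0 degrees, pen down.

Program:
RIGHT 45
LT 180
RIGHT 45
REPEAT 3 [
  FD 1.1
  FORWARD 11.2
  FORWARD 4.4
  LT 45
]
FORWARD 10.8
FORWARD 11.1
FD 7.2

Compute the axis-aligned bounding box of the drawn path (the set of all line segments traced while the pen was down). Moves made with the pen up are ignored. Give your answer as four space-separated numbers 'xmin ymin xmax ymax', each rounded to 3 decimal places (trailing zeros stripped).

Executing turtle program step by step:
Start: pos=(0,0), heading=0, pen down
RT 45: heading 0 -> 315
LT 180: heading 315 -> 135
RT 45: heading 135 -> 90
REPEAT 3 [
  -- iteration 1/3 --
  FD 1.1: (0,0) -> (0,1.1) [heading=90, draw]
  FD 11.2: (0,1.1) -> (0,12.3) [heading=90, draw]
  FD 4.4: (0,12.3) -> (0,16.7) [heading=90, draw]
  LT 45: heading 90 -> 135
  -- iteration 2/3 --
  FD 1.1: (0,16.7) -> (-0.778,17.478) [heading=135, draw]
  FD 11.2: (-0.778,17.478) -> (-8.697,25.397) [heading=135, draw]
  FD 4.4: (-8.697,25.397) -> (-11.809,28.509) [heading=135, draw]
  LT 45: heading 135 -> 180
  -- iteration 3/3 --
  FD 1.1: (-11.809,28.509) -> (-12.909,28.509) [heading=180, draw]
  FD 11.2: (-12.909,28.509) -> (-24.109,28.509) [heading=180, draw]
  FD 4.4: (-24.109,28.509) -> (-28.509,28.509) [heading=180, draw]
  LT 45: heading 180 -> 225
]
FD 10.8: (-28.509,28.509) -> (-36.145,20.872) [heading=225, draw]
FD 11.1: (-36.145,20.872) -> (-43.994,13.023) [heading=225, draw]
FD 7.2: (-43.994,13.023) -> (-49.085,7.932) [heading=225, draw]
Final: pos=(-49.085,7.932), heading=225, 12 segment(s) drawn

Segment endpoints: x in {-49.085, -43.994, -36.145, -28.509, -24.109, -12.909, -11.809, -8.697, -0.778, 0, 0, 0, 0}, y in {0, 1.1, 7.932, 12.3, 13.023, 16.7, 17.478, 20.872, 25.397, 28.509}
xmin=-49.085, ymin=0, xmax=0, ymax=28.509

Answer: -49.085 0 0 28.509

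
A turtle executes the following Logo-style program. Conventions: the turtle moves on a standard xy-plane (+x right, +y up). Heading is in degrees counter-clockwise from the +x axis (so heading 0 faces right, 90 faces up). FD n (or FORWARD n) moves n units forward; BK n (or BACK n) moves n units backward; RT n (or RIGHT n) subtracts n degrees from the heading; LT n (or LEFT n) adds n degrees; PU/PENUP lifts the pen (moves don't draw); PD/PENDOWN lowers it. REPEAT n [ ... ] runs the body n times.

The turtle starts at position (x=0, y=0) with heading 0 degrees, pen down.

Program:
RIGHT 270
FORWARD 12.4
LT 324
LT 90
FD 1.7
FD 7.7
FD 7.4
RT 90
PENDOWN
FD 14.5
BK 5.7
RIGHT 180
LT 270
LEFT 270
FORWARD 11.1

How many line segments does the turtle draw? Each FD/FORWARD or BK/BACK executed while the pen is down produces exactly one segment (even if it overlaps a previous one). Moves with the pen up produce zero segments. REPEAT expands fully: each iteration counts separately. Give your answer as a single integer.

Answer: 7

Derivation:
Executing turtle program step by step:
Start: pos=(0,0), heading=0, pen down
RT 270: heading 0 -> 90
FD 12.4: (0,0) -> (0,12.4) [heading=90, draw]
LT 324: heading 90 -> 54
LT 90: heading 54 -> 144
FD 1.7: (0,12.4) -> (-1.375,13.399) [heading=144, draw]
FD 7.7: (-1.375,13.399) -> (-7.605,17.925) [heading=144, draw]
FD 7.4: (-7.605,17.925) -> (-13.591,22.275) [heading=144, draw]
RT 90: heading 144 -> 54
PD: pen down
FD 14.5: (-13.591,22.275) -> (-5.069,34.006) [heading=54, draw]
BK 5.7: (-5.069,34.006) -> (-8.419,29.394) [heading=54, draw]
RT 180: heading 54 -> 234
LT 270: heading 234 -> 144
LT 270: heading 144 -> 54
FD 11.1: (-8.419,29.394) -> (-1.895,38.374) [heading=54, draw]
Final: pos=(-1.895,38.374), heading=54, 7 segment(s) drawn
Segments drawn: 7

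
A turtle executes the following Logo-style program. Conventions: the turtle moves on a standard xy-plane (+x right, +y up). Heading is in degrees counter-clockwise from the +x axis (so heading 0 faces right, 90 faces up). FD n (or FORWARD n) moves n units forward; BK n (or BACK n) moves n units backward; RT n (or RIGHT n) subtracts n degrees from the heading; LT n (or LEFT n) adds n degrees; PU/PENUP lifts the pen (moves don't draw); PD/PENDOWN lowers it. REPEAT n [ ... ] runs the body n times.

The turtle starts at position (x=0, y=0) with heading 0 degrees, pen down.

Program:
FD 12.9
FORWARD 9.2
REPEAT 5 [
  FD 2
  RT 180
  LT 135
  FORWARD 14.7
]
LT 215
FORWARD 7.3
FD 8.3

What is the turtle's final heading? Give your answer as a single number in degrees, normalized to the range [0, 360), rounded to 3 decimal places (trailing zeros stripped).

Executing turtle program step by step:
Start: pos=(0,0), heading=0, pen down
FD 12.9: (0,0) -> (12.9,0) [heading=0, draw]
FD 9.2: (12.9,0) -> (22.1,0) [heading=0, draw]
REPEAT 5 [
  -- iteration 1/5 --
  FD 2: (22.1,0) -> (24.1,0) [heading=0, draw]
  RT 180: heading 0 -> 180
  LT 135: heading 180 -> 315
  FD 14.7: (24.1,0) -> (34.494,-10.394) [heading=315, draw]
  -- iteration 2/5 --
  FD 2: (34.494,-10.394) -> (35.909,-11.809) [heading=315, draw]
  RT 180: heading 315 -> 135
  LT 135: heading 135 -> 270
  FD 14.7: (35.909,-11.809) -> (35.909,-26.509) [heading=270, draw]
  -- iteration 3/5 --
  FD 2: (35.909,-26.509) -> (35.909,-28.509) [heading=270, draw]
  RT 180: heading 270 -> 90
  LT 135: heading 90 -> 225
  FD 14.7: (35.909,-28.509) -> (25.514,-38.903) [heading=225, draw]
  -- iteration 4/5 --
  FD 2: (25.514,-38.903) -> (24.1,-40.317) [heading=225, draw]
  RT 180: heading 225 -> 45
  LT 135: heading 45 -> 180
  FD 14.7: (24.1,-40.317) -> (9.4,-40.317) [heading=180, draw]
  -- iteration 5/5 --
  FD 2: (9.4,-40.317) -> (7.4,-40.317) [heading=180, draw]
  RT 180: heading 180 -> 0
  LT 135: heading 0 -> 135
  FD 14.7: (7.4,-40.317) -> (-2.994,-29.923) [heading=135, draw]
]
LT 215: heading 135 -> 350
FD 7.3: (-2.994,-29.923) -> (4.195,-31.191) [heading=350, draw]
FD 8.3: (4.195,-31.191) -> (12.369,-32.632) [heading=350, draw]
Final: pos=(12.369,-32.632), heading=350, 14 segment(s) drawn

Answer: 350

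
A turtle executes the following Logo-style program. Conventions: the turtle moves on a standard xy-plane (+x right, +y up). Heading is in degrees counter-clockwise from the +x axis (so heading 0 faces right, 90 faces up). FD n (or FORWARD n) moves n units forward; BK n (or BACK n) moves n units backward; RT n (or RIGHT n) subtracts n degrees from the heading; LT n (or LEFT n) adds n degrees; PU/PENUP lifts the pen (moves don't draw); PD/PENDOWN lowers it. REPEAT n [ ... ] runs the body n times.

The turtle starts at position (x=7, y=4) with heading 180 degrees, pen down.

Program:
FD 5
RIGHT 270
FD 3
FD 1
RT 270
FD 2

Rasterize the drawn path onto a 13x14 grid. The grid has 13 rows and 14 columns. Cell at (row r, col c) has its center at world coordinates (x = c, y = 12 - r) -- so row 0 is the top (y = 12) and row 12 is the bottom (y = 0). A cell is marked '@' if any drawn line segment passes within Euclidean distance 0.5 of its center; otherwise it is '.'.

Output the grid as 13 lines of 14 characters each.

Segment 0: (7,4) -> (2,4)
Segment 1: (2,4) -> (2,1)
Segment 2: (2,1) -> (2,0)
Segment 3: (2,0) -> (4,0)

Answer: ..............
..............
..............
..............
..............
..............
..............
..............
..@@@@@@......
..@...........
..@...........
..@...........
..@@@.........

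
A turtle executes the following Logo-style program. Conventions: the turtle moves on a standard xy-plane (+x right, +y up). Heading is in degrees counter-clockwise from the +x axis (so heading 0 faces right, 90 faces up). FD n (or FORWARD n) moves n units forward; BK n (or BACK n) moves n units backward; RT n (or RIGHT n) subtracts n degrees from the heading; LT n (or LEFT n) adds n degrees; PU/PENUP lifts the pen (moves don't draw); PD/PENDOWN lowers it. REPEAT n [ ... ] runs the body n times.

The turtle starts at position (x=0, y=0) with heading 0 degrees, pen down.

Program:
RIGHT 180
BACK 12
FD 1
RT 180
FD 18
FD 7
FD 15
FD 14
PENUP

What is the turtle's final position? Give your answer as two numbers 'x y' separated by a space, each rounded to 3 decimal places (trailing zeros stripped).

Answer: 65 0

Derivation:
Executing turtle program step by step:
Start: pos=(0,0), heading=0, pen down
RT 180: heading 0 -> 180
BK 12: (0,0) -> (12,0) [heading=180, draw]
FD 1: (12,0) -> (11,0) [heading=180, draw]
RT 180: heading 180 -> 0
FD 18: (11,0) -> (29,0) [heading=0, draw]
FD 7: (29,0) -> (36,0) [heading=0, draw]
FD 15: (36,0) -> (51,0) [heading=0, draw]
FD 14: (51,0) -> (65,0) [heading=0, draw]
PU: pen up
Final: pos=(65,0), heading=0, 6 segment(s) drawn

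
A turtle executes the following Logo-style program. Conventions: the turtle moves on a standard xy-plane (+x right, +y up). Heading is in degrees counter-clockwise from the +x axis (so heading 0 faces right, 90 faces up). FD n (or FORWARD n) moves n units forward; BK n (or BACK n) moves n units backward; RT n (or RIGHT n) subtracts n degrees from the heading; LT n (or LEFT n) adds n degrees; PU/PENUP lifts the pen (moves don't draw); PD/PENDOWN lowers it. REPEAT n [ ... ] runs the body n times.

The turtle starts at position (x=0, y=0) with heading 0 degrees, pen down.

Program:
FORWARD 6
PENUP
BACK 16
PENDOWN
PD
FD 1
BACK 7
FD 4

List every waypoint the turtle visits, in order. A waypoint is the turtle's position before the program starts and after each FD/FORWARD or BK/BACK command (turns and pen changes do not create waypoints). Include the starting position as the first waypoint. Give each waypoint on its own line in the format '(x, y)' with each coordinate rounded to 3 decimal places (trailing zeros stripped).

Answer: (0, 0)
(6, 0)
(-10, 0)
(-9, 0)
(-16, 0)
(-12, 0)

Derivation:
Executing turtle program step by step:
Start: pos=(0,0), heading=0, pen down
FD 6: (0,0) -> (6,0) [heading=0, draw]
PU: pen up
BK 16: (6,0) -> (-10,0) [heading=0, move]
PD: pen down
PD: pen down
FD 1: (-10,0) -> (-9,0) [heading=0, draw]
BK 7: (-9,0) -> (-16,0) [heading=0, draw]
FD 4: (-16,0) -> (-12,0) [heading=0, draw]
Final: pos=(-12,0), heading=0, 4 segment(s) drawn
Waypoints (6 total):
(0, 0)
(6, 0)
(-10, 0)
(-9, 0)
(-16, 0)
(-12, 0)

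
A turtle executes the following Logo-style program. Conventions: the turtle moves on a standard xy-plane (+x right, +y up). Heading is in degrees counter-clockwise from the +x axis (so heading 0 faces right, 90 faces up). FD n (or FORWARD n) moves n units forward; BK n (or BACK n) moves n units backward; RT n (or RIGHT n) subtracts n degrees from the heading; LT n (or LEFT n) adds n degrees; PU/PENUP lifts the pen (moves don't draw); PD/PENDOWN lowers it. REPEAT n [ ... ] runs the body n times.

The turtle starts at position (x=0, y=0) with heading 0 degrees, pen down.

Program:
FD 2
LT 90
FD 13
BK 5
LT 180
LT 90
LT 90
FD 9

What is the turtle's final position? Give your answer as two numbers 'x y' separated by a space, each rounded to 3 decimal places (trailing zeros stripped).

Executing turtle program step by step:
Start: pos=(0,0), heading=0, pen down
FD 2: (0,0) -> (2,0) [heading=0, draw]
LT 90: heading 0 -> 90
FD 13: (2,0) -> (2,13) [heading=90, draw]
BK 5: (2,13) -> (2,8) [heading=90, draw]
LT 180: heading 90 -> 270
LT 90: heading 270 -> 0
LT 90: heading 0 -> 90
FD 9: (2,8) -> (2,17) [heading=90, draw]
Final: pos=(2,17), heading=90, 4 segment(s) drawn

Answer: 2 17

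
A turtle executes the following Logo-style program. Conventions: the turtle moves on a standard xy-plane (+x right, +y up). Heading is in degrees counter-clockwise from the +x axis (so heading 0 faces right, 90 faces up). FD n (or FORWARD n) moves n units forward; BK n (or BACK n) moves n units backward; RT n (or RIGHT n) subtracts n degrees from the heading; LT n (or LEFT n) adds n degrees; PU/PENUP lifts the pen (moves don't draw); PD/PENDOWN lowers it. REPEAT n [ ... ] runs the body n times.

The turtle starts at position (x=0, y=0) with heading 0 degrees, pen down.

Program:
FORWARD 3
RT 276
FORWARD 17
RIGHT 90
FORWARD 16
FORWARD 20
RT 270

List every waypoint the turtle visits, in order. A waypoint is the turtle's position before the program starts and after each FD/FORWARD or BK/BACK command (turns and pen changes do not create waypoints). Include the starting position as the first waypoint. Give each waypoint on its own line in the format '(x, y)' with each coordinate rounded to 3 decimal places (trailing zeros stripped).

Answer: (0, 0)
(3, 0)
(4.777, 16.907)
(20.689, 15.234)
(40.58, 13.144)

Derivation:
Executing turtle program step by step:
Start: pos=(0,0), heading=0, pen down
FD 3: (0,0) -> (3,0) [heading=0, draw]
RT 276: heading 0 -> 84
FD 17: (3,0) -> (4.777,16.907) [heading=84, draw]
RT 90: heading 84 -> 354
FD 16: (4.777,16.907) -> (20.689,15.234) [heading=354, draw]
FD 20: (20.689,15.234) -> (40.58,13.144) [heading=354, draw]
RT 270: heading 354 -> 84
Final: pos=(40.58,13.144), heading=84, 4 segment(s) drawn
Waypoints (5 total):
(0, 0)
(3, 0)
(4.777, 16.907)
(20.689, 15.234)
(40.58, 13.144)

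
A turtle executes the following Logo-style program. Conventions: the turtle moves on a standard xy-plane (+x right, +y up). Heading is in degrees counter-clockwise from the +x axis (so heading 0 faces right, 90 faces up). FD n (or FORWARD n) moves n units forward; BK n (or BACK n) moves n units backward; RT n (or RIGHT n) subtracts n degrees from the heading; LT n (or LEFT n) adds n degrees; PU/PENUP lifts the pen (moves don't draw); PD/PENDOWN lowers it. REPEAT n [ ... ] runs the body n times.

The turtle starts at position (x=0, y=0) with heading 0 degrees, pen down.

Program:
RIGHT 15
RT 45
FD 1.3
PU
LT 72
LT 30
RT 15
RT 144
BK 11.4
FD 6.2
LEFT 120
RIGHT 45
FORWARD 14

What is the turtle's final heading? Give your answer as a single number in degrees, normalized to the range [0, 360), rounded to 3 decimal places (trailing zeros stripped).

Answer: 318

Derivation:
Executing turtle program step by step:
Start: pos=(0,0), heading=0, pen down
RT 15: heading 0 -> 345
RT 45: heading 345 -> 300
FD 1.3: (0,0) -> (0.65,-1.126) [heading=300, draw]
PU: pen up
LT 72: heading 300 -> 12
LT 30: heading 12 -> 42
RT 15: heading 42 -> 27
RT 144: heading 27 -> 243
BK 11.4: (0.65,-1.126) -> (5.825,9.032) [heading=243, move]
FD 6.2: (5.825,9.032) -> (3.011,3.507) [heading=243, move]
LT 120: heading 243 -> 3
RT 45: heading 3 -> 318
FD 14: (3.011,3.507) -> (13.415,-5.86) [heading=318, move]
Final: pos=(13.415,-5.86), heading=318, 1 segment(s) drawn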